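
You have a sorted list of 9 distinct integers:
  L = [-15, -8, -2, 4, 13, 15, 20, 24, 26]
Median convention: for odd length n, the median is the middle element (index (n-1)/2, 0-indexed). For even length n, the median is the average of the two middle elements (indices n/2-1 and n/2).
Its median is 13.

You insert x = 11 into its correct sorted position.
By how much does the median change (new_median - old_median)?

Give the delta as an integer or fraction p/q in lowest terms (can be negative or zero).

Old median = 13
After inserting x = 11: new sorted = [-15, -8, -2, 4, 11, 13, 15, 20, 24, 26]
New median = 12
Delta = 12 - 13 = -1

Answer: -1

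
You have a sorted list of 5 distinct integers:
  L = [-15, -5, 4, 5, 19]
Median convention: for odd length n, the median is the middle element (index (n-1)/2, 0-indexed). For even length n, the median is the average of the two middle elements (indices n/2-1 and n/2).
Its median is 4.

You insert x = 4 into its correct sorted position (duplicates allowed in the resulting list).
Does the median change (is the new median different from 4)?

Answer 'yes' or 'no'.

Old median = 4
Insert x = 4
New median = 4
Changed? no

Answer: no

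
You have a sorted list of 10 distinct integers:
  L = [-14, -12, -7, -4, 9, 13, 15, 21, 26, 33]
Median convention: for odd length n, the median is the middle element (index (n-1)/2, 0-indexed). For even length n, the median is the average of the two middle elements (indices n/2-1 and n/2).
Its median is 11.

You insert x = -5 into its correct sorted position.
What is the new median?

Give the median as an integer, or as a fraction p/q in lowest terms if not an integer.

Answer: 9

Derivation:
Old list (sorted, length 10): [-14, -12, -7, -4, 9, 13, 15, 21, 26, 33]
Old median = 11
Insert x = -5
Old length even (10). Middle pair: indices 4,5 = 9,13.
New length odd (11). New median = single middle element.
x = -5: 3 elements are < x, 7 elements are > x.
New sorted list: [-14, -12, -7, -5, -4, 9, 13, 15, 21, 26, 33]
New median = 9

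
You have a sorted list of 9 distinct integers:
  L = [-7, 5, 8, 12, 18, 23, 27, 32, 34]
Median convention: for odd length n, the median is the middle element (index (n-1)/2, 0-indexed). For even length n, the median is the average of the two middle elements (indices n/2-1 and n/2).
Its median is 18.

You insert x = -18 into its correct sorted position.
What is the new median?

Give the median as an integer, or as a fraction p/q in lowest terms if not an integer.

Answer: 15

Derivation:
Old list (sorted, length 9): [-7, 5, 8, 12, 18, 23, 27, 32, 34]
Old median = 18
Insert x = -18
Old length odd (9). Middle was index 4 = 18.
New length even (10). New median = avg of two middle elements.
x = -18: 0 elements are < x, 9 elements are > x.
New sorted list: [-18, -7, 5, 8, 12, 18, 23, 27, 32, 34]
New median = 15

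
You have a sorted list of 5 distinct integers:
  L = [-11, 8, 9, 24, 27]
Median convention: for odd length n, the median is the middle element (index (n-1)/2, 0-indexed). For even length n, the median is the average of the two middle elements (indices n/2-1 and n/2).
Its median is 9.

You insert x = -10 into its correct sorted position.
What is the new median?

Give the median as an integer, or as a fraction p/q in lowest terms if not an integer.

Old list (sorted, length 5): [-11, 8, 9, 24, 27]
Old median = 9
Insert x = -10
Old length odd (5). Middle was index 2 = 9.
New length even (6). New median = avg of two middle elements.
x = -10: 1 elements are < x, 4 elements are > x.
New sorted list: [-11, -10, 8, 9, 24, 27]
New median = 17/2

Answer: 17/2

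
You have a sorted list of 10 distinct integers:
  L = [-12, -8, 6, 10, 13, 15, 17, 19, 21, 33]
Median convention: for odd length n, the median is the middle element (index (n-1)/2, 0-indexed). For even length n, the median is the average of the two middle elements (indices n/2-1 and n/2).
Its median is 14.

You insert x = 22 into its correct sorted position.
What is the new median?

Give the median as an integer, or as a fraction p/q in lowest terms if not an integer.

Answer: 15

Derivation:
Old list (sorted, length 10): [-12, -8, 6, 10, 13, 15, 17, 19, 21, 33]
Old median = 14
Insert x = 22
Old length even (10). Middle pair: indices 4,5 = 13,15.
New length odd (11). New median = single middle element.
x = 22: 9 elements are < x, 1 elements are > x.
New sorted list: [-12, -8, 6, 10, 13, 15, 17, 19, 21, 22, 33]
New median = 15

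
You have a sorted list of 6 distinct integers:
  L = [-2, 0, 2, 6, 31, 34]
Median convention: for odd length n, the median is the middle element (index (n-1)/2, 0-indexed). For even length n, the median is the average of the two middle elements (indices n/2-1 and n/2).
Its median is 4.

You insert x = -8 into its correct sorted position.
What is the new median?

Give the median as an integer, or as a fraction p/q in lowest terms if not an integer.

Old list (sorted, length 6): [-2, 0, 2, 6, 31, 34]
Old median = 4
Insert x = -8
Old length even (6). Middle pair: indices 2,3 = 2,6.
New length odd (7). New median = single middle element.
x = -8: 0 elements are < x, 6 elements are > x.
New sorted list: [-8, -2, 0, 2, 6, 31, 34]
New median = 2

Answer: 2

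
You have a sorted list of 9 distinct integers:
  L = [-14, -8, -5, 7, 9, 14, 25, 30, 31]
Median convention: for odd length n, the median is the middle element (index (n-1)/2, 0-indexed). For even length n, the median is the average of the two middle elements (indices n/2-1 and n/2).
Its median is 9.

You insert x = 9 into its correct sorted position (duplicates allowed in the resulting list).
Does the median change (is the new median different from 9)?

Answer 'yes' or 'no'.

Answer: no

Derivation:
Old median = 9
Insert x = 9
New median = 9
Changed? no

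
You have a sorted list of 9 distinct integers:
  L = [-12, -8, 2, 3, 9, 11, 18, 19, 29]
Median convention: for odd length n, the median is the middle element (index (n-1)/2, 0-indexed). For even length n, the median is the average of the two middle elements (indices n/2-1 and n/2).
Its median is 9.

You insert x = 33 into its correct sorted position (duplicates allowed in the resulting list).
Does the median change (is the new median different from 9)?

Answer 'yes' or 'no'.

Answer: yes

Derivation:
Old median = 9
Insert x = 33
New median = 10
Changed? yes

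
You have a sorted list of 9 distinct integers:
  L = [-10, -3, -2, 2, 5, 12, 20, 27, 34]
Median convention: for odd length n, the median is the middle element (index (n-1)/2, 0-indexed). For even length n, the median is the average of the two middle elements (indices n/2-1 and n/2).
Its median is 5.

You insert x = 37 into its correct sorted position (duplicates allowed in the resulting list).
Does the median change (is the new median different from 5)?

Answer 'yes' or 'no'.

Answer: yes

Derivation:
Old median = 5
Insert x = 37
New median = 17/2
Changed? yes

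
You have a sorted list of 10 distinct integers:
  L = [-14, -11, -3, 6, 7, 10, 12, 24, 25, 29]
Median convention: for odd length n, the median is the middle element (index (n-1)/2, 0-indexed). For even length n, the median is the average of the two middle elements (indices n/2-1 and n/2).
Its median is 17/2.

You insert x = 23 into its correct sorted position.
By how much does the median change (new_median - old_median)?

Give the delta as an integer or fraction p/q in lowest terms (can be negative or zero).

Old median = 17/2
After inserting x = 23: new sorted = [-14, -11, -3, 6, 7, 10, 12, 23, 24, 25, 29]
New median = 10
Delta = 10 - 17/2 = 3/2

Answer: 3/2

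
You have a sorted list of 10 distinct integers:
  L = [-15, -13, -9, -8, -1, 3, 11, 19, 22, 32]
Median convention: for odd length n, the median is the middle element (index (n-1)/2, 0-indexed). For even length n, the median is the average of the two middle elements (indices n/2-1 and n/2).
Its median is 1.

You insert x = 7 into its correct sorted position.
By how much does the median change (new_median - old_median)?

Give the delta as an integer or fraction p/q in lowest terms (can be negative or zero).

Old median = 1
After inserting x = 7: new sorted = [-15, -13, -9, -8, -1, 3, 7, 11, 19, 22, 32]
New median = 3
Delta = 3 - 1 = 2

Answer: 2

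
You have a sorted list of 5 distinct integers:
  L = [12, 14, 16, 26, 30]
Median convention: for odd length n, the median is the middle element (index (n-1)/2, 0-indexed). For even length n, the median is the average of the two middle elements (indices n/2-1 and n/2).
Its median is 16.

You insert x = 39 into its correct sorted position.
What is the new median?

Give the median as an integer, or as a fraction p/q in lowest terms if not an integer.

Old list (sorted, length 5): [12, 14, 16, 26, 30]
Old median = 16
Insert x = 39
Old length odd (5). Middle was index 2 = 16.
New length even (6). New median = avg of two middle elements.
x = 39: 5 elements are < x, 0 elements are > x.
New sorted list: [12, 14, 16, 26, 30, 39]
New median = 21

Answer: 21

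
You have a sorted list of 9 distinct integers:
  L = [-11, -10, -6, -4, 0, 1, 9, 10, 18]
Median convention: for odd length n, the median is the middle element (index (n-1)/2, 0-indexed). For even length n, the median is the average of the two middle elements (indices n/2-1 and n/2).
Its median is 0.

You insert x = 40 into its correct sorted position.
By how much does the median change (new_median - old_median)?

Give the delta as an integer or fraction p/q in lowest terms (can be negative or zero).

Old median = 0
After inserting x = 40: new sorted = [-11, -10, -6, -4, 0, 1, 9, 10, 18, 40]
New median = 1/2
Delta = 1/2 - 0 = 1/2

Answer: 1/2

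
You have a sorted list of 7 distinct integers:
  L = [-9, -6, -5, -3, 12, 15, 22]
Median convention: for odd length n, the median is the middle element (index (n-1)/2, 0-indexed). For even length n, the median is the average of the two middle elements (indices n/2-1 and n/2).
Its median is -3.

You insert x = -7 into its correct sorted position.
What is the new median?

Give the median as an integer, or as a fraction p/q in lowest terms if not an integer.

Answer: -4

Derivation:
Old list (sorted, length 7): [-9, -6, -5, -3, 12, 15, 22]
Old median = -3
Insert x = -7
Old length odd (7). Middle was index 3 = -3.
New length even (8). New median = avg of two middle elements.
x = -7: 1 elements are < x, 6 elements are > x.
New sorted list: [-9, -7, -6, -5, -3, 12, 15, 22]
New median = -4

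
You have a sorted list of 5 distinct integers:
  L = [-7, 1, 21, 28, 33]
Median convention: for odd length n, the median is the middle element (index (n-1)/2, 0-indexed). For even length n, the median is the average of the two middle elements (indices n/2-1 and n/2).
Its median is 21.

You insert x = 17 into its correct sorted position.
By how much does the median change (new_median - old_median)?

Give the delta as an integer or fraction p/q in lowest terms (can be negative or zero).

Old median = 21
After inserting x = 17: new sorted = [-7, 1, 17, 21, 28, 33]
New median = 19
Delta = 19 - 21 = -2

Answer: -2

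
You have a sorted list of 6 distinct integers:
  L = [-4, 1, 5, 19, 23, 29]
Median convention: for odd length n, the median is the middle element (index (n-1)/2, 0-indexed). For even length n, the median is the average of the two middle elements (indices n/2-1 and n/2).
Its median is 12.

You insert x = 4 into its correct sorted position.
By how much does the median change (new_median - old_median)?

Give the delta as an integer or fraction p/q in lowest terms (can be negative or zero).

Old median = 12
After inserting x = 4: new sorted = [-4, 1, 4, 5, 19, 23, 29]
New median = 5
Delta = 5 - 12 = -7

Answer: -7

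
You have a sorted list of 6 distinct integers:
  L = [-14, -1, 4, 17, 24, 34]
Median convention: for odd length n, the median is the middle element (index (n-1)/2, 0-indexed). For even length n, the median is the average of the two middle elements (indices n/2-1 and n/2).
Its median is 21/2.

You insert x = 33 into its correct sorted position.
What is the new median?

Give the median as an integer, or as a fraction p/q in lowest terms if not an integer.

Old list (sorted, length 6): [-14, -1, 4, 17, 24, 34]
Old median = 21/2
Insert x = 33
Old length even (6). Middle pair: indices 2,3 = 4,17.
New length odd (7). New median = single middle element.
x = 33: 5 elements are < x, 1 elements are > x.
New sorted list: [-14, -1, 4, 17, 24, 33, 34]
New median = 17

Answer: 17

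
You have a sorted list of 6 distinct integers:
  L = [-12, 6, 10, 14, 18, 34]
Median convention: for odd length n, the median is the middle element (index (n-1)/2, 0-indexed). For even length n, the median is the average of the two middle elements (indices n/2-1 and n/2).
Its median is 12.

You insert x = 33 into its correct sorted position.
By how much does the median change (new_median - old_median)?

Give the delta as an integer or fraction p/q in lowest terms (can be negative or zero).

Old median = 12
After inserting x = 33: new sorted = [-12, 6, 10, 14, 18, 33, 34]
New median = 14
Delta = 14 - 12 = 2

Answer: 2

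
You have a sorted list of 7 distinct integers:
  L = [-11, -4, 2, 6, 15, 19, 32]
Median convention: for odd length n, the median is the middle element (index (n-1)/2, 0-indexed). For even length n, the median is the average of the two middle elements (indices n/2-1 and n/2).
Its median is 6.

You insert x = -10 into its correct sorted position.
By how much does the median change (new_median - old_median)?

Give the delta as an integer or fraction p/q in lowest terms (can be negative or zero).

Answer: -2

Derivation:
Old median = 6
After inserting x = -10: new sorted = [-11, -10, -4, 2, 6, 15, 19, 32]
New median = 4
Delta = 4 - 6 = -2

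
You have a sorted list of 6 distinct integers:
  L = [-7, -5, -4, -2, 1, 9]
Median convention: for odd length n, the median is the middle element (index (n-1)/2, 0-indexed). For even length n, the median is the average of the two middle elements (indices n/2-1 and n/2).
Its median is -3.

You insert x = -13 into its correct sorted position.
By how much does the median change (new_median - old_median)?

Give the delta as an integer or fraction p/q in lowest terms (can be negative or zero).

Answer: -1

Derivation:
Old median = -3
After inserting x = -13: new sorted = [-13, -7, -5, -4, -2, 1, 9]
New median = -4
Delta = -4 - -3 = -1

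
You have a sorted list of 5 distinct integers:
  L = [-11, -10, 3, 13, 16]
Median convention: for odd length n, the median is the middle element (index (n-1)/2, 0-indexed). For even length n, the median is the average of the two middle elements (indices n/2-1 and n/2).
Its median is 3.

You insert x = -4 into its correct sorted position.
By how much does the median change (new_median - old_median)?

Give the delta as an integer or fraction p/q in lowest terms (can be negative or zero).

Answer: -7/2

Derivation:
Old median = 3
After inserting x = -4: new sorted = [-11, -10, -4, 3, 13, 16]
New median = -1/2
Delta = -1/2 - 3 = -7/2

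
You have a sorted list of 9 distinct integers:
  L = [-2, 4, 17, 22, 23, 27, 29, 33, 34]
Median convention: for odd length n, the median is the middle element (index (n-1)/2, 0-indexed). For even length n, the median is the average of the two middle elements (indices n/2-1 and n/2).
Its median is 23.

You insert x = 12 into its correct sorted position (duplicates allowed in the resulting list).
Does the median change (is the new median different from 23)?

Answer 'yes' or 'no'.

Answer: yes

Derivation:
Old median = 23
Insert x = 12
New median = 45/2
Changed? yes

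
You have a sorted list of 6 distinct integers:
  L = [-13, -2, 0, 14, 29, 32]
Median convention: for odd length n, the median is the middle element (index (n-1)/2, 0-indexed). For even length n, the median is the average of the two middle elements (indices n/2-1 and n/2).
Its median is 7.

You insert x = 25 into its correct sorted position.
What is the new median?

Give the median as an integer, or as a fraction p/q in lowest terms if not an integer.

Old list (sorted, length 6): [-13, -2, 0, 14, 29, 32]
Old median = 7
Insert x = 25
Old length even (6). Middle pair: indices 2,3 = 0,14.
New length odd (7). New median = single middle element.
x = 25: 4 elements are < x, 2 elements are > x.
New sorted list: [-13, -2, 0, 14, 25, 29, 32]
New median = 14

Answer: 14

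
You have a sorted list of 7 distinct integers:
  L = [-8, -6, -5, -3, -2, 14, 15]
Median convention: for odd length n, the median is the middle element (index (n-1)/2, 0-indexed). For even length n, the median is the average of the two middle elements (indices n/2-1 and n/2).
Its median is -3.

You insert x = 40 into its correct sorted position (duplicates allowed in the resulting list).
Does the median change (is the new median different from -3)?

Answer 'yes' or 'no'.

Answer: yes

Derivation:
Old median = -3
Insert x = 40
New median = -5/2
Changed? yes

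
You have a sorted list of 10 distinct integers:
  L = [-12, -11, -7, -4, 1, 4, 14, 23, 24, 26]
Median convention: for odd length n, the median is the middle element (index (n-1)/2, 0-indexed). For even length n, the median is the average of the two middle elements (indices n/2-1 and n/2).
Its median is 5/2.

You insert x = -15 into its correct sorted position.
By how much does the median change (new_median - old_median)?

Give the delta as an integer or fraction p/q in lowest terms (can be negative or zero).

Answer: -3/2

Derivation:
Old median = 5/2
After inserting x = -15: new sorted = [-15, -12, -11, -7, -4, 1, 4, 14, 23, 24, 26]
New median = 1
Delta = 1 - 5/2 = -3/2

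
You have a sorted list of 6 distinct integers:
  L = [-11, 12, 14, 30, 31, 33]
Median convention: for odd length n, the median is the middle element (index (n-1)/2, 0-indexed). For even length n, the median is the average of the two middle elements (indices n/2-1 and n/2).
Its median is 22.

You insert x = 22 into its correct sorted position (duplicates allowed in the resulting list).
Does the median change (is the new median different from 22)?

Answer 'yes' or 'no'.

Answer: no

Derivation:
Old median = 22
Insert x = 22
New median = 22
Changed? no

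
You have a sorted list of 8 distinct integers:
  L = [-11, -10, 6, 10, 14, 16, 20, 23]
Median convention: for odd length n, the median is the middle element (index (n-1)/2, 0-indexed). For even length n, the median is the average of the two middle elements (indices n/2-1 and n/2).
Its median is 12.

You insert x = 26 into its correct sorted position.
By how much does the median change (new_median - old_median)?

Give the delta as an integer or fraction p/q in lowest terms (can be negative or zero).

Answer: 2

Derivation:
Old median = 12
After inserting x = 26: new sorted = [-11, -10, 6, 10, 14, 16, 20, 23, 26]
New median = 14
Delta = 14 - 12 = 2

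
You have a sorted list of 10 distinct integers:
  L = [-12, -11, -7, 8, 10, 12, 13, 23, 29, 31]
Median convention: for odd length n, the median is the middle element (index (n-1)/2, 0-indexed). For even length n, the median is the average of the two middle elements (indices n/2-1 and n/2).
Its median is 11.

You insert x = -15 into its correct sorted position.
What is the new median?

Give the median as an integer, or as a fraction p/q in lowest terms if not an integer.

Answer: 10

Derivation:
Old list (sorted, length 10): [-12, -11, -7, 8, 10, 12, 13, 23, 29, 31]
Old median = 11
Insert x = -15
Old length even (10). Middle pair: indices 4,5 = 10,12.
New length odd (11). New median = single middle element.
x = -15: 0 elements are < x, 10 elements are > x.
New sorted list: [-15, -12, -11, -7, 8, 10, 12, 13, 23, 29, 31]
New median = 10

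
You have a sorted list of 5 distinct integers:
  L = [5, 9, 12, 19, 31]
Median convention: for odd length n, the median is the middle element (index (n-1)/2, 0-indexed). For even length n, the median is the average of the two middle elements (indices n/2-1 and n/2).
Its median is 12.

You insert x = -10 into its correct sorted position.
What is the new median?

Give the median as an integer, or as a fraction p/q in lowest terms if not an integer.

Old list (sorted, length 5): [5, 9, 12, 19, 31]
Old median = 12
Insert x = -10
Old length odd (5). Middle was index 2 = 12.
New length even (6). New median = avg of two middle elements.
x = -10: 0 elements are < x, 5 elements are > x.
New sorted list: [-10, 5, 9, 12, 19, 31]
New median = 21/2

Answer: 21/2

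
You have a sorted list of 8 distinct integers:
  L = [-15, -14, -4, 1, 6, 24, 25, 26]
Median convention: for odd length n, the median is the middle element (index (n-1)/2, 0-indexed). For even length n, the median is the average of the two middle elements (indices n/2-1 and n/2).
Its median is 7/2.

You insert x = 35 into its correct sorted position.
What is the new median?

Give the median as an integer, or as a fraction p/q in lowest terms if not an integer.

Old list (sorted, length 8): [-15, -14, -4, 1, 6, 24, 25, 26]
Old median = 7/2
Insert x = 35
Old length even (8). Middle pair: indices 3,4 = 1,6.
New length odd (9). New median = single middle element.
x = 35: 8 elements are < x, 0 elements are > x.
New sorted list: [-15, -14, -4, 1, 6, 24, 25, 26, 35]
New median = 6

Answer: 6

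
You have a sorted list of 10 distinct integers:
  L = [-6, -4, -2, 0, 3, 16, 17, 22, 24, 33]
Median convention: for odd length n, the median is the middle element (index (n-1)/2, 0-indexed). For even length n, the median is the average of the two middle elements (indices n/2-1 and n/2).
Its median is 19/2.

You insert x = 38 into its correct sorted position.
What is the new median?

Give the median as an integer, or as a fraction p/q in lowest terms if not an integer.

Old list (sorted, length 10): [-6, -4, -2, 0, 3, 16, 17, 22, 24, 33]
Old median = 19/2
Insert x = 38
Old length even (10). Middle pair: indices 4,5 = 3,16.
New length odd (11). New median = single middle element.
x = 38: 10 elements are < x, 0 elements are > x.
New sorted list: [-6, -4, -2, 0, 3, 16, 17, 22, 24, 33, 38]
New median = 16

Answer: 16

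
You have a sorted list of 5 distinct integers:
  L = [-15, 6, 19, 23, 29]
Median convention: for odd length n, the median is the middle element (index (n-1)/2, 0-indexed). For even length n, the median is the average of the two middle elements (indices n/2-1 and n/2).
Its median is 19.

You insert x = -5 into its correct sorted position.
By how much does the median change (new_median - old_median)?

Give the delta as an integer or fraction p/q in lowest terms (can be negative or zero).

Old median = 19
After inserting x = -5: new sorted = [-15, -5, 6, 19, 23, 29]
New median = 25/2
Delta = 25/2 - 19 = -13/2

Answer: -13/2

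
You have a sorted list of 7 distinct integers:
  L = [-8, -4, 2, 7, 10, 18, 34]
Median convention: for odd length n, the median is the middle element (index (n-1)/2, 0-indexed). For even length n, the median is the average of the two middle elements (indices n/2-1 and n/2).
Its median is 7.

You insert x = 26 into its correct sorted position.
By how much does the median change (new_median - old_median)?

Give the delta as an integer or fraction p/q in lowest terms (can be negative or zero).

Old median = 7
After inserting x = 26: new sorted = [-8, -4, 2, 7, 10, 18, 26, 34]
New median = 17/2
Delta = 17/2 - 7 = 3/2

Answer: 3/2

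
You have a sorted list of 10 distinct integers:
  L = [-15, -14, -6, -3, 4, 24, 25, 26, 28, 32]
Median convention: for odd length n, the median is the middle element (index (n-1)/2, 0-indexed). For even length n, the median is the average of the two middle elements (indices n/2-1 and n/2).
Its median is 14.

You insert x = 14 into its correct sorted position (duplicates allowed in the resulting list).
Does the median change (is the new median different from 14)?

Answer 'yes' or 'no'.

Old median = 14
Insert x = 14
New median = 14
Changed? no

Answer: no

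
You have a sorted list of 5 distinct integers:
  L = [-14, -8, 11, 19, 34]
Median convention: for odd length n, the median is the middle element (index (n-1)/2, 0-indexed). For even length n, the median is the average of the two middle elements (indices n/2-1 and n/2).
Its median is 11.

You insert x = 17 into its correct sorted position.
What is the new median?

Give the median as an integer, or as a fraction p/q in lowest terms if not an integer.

Old list (sorted, length 5): [-14, -8, 11, 19, 34]
Old median = 11
Insert x = 17
Old length odd (5). Middle was index 2 = 11.
New length even (6). New median = avg of two middle elements.
x = 17: 3 elements are < x, 2 elements are > x.
New sorted list: [-14, -8, 11, 17, 19, 34]
New median = 14

Answer: 14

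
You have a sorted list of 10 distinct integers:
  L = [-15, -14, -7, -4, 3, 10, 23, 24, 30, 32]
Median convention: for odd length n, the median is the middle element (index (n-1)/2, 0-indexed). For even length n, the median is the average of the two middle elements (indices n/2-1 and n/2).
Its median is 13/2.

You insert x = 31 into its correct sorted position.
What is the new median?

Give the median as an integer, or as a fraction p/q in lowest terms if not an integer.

Old list (sorted, length 10): [-15, -14, -7, -4, 3, 10, 23, 24, 30, 32]
Old median = 13/2
Insert x = 31
Old length even (10). Middle pair: indices 4,5 = 3,10.
New length odd (11). New median = single middle element.
x = 31: 9 elements are < x, 1 elements are > x.
New sorted list: [-15, -14, -7, -4, 3, 10, 23, 24, 30, 31, 32]
New median = 10

Answer: 10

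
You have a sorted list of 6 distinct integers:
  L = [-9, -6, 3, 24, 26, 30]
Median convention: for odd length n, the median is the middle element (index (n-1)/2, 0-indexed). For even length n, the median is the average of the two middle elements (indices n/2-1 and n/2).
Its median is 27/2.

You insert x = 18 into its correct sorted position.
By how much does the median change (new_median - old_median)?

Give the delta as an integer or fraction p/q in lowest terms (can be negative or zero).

Old median = 27/2
After inserting x = 18: new sorted = [-9, -6, 3, 18, 24, 26, 30]
New median = 18
Delta = 18 - 27/2 = 9/2

Answer: 9/2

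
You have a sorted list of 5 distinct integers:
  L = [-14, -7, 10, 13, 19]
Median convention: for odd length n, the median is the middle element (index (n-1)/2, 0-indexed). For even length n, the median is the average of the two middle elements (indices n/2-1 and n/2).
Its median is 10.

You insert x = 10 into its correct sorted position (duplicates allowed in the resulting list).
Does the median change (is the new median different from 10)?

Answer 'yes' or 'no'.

Old median = 10
Insert x = 10
New median = 10
Changed? no

Answer: no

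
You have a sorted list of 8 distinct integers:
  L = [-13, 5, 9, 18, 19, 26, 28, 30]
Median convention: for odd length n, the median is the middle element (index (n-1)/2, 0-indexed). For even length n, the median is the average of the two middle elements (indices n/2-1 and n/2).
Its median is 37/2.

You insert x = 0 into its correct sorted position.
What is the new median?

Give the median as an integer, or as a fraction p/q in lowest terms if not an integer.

Answer: 18

Derivation:
Old list (sorted, length 8): [-13, 5, 9, 18, 19, 26, 28, 30]
Old median = 37/2
Insert x = 0
Old length even (8). Middle pair: indices 3,4 = 18,19.
New length odd (9). New median = single middle element.
x = 0: 1 elements are < x, 7 elements are > x.
New sorted list: [-13, 0, 5, 9, 18, 19, 26, 28, 30]
New median = 18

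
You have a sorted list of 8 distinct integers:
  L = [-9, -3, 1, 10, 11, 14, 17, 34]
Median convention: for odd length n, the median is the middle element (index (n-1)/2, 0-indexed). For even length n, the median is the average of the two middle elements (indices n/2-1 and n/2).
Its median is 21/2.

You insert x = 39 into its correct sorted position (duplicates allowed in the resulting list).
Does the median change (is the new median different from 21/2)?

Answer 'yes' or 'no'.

Old median = 21/2
Insert x = 39
New median = 11
Changed? yes

Answer: yes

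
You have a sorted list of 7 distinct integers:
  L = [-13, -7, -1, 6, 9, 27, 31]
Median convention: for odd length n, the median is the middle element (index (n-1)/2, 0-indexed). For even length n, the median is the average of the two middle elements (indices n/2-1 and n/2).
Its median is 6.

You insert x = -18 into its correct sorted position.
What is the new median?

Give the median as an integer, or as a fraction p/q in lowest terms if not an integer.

Old list (sorted, length 7): [-13, -7, -1, 6, 9, 27, 31]
Old median = 6
Insert x = -18
Old length odd (7). Middle was index 3 = 6.
New length even (8). New median = avg of two middle elements.
x = -18: 0 elements are < x, 7 elements are > x.
New sorted list: [-18, -13, -7, -1, 6, 9, 27, 31]
New median = 5/2

Answer: 5/2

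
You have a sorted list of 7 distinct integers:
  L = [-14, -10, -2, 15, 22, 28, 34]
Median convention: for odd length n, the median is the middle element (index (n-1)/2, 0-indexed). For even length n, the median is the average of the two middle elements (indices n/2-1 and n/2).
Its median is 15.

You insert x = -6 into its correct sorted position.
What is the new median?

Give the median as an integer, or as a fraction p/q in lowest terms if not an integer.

Answer: 13/2

Derivation:
Old list (sorted, length 7): [-14, -10, -2, 15, 22, 28, 34]
Old median = 15
Insert x = -6
Old length odd (7). Middle was index 3 = 15.
New length even (8). New median = avg of two middle elements.
x = -6: 2 elements are < x, 5 elements are > x.
New sorted list: [-14, -10, -6, -2, 15, 22, 28, 34]
New median = 13/2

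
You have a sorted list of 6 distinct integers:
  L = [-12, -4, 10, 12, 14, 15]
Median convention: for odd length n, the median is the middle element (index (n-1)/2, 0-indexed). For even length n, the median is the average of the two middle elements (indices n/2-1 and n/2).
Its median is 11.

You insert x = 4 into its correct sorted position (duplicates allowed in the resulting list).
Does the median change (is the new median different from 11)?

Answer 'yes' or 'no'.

Old median = 11
Insert x = 4
New median = 10
Changed? yes

Answer: yes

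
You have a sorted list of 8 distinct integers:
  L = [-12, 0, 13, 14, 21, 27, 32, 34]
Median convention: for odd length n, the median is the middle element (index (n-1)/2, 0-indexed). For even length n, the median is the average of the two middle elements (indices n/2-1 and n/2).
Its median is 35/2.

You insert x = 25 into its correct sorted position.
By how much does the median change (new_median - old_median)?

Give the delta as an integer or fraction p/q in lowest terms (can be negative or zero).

Old median = 35/2
After inserting x = 25: new sorted = [-12, 0, 13, 14, 21, 25, 27, 32, 34]
New median = 21
Delta = 21 - 35/2 = 7/2

Answer: 7/2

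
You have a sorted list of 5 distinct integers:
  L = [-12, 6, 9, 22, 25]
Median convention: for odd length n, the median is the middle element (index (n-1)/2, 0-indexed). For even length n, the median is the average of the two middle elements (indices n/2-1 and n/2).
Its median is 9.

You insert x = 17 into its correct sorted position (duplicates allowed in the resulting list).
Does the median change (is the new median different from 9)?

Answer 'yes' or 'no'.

Answer: yes

Derivation:
Old median = 9
Insert x = 17
New median = 13
Changed? yes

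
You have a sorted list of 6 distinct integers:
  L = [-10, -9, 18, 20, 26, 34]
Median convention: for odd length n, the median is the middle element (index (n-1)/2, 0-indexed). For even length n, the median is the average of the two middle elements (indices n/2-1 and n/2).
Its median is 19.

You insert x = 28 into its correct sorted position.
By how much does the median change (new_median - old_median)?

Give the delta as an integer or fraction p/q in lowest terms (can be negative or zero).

Answer: 1

Derivation:
Old median = 19
After inserting x = 28: new sorted = [-10, -9, 18, 20, 26, 28, 34]
New median = 20
Delta = 20 - 19 = 1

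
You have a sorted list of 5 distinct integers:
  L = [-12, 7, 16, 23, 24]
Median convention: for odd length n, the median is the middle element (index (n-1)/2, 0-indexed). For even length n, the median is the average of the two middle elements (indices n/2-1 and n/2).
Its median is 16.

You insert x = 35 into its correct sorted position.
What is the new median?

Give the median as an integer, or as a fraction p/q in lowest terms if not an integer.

Answer: 39/2

Derivation:
Old list (sorted, length 5): [-12, 7, 16, 23, 24]
Old median = 16
Insert x = 35
Old length odd (5). Middle was index 2 = 16.
New length even (6). New median = avg of two middle elements.
x = 35: 5 elements are < x, 0 elements are > x.
New sorted list: [-12, 7, 16, 23, 24, 35]
New median = 39/2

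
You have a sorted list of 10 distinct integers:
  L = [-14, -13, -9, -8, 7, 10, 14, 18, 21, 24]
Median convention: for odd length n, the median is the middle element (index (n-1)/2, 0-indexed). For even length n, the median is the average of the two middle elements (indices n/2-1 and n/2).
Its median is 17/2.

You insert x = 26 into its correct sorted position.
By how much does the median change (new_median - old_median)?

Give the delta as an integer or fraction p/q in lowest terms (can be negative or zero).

Old median = 17/2
After inserting x = 26: new sorted = [-14, -13, -9, -8, 7, 10, 14, 18, 21, 24, 26]
New median = 10
Delta = 10 - 17/2 = 3/2

Answer: 3/2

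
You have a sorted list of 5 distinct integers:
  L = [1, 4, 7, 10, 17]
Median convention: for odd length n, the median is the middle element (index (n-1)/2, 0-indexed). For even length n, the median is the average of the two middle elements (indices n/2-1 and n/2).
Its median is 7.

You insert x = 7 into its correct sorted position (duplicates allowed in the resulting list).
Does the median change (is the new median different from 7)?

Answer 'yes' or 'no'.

Answer: no

Derivation:
Old median = 7
Insert x = 7
New median = 7
Changed? no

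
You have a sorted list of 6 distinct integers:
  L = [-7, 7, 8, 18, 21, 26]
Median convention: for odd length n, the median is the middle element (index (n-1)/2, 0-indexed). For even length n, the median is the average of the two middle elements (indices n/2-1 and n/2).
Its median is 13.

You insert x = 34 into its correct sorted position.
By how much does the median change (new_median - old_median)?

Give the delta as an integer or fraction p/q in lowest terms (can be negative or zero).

Answer: 5

Derivation:
Old median = 13
After inserting x = 34: new sorted = [-7, 7, 8, 18, 21, 26, 34]
New median = 18
Delta = 18 - 13 = 5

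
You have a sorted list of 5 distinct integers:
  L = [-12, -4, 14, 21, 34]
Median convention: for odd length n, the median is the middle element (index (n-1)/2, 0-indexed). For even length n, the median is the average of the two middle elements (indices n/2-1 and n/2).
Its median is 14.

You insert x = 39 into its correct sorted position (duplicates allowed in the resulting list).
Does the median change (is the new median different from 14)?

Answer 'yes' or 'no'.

Old median = 14
Insert x = 39
New median = 35/2
Changed? yes

Answer: yes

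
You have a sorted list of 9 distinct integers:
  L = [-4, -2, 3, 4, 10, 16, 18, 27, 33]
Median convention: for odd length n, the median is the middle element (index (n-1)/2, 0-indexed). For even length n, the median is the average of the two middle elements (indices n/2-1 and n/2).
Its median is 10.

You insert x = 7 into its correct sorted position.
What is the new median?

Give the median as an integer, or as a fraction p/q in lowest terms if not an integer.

Answer: 17/2

Derivation:
Old list (sorted, length 9): [-4, -2, 3, 4, 10, 16, 18, 27, 33]
Old median = 10
Insert x = 7
Old length odd (9). Middle was index 4 = 10.
New length even (10). New median = avg of two middle elements.
x = 7: 4 elements are < x, 5 elements are > x.
New sorted list: [-4, -2, 3, 4, 7, 10, 16, 18, 27, 33]
New median = 17/2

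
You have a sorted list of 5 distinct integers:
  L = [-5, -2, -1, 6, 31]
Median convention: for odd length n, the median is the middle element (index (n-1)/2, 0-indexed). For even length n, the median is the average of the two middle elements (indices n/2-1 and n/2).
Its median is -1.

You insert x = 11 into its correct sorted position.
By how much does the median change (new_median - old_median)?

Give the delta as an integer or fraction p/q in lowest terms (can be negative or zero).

Answer: 7/2

Derivation:
Old median = -1
After inserting x = 11: new sorted = [-5, -2, -1, 6, 11, 31]
New median = 5/2
Delta = 5/2 - -1 = 7/2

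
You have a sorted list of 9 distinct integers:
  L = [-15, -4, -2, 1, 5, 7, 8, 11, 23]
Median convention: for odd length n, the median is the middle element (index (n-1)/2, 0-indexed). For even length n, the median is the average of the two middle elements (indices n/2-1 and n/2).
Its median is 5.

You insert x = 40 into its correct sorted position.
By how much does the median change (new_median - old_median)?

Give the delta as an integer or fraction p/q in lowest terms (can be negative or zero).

Answer: 1

Derivation:
Old median = 5
After inserting x = 40: new sorted = [-15, -4, -2, 1, 5, 7, 8, 11, 23, 40]
New median = 6
Delta = 6 - 5 = 1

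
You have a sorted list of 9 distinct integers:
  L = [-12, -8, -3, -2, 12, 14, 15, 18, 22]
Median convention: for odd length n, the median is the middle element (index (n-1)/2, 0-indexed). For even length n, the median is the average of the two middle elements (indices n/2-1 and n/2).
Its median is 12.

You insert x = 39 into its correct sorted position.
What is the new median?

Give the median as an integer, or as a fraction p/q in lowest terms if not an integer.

Answer: 13

Derivation:
Old list (sorted, length 9): [-12, -8, -3, -2, 12, 14, 15, 18, 22]
Old median = 12
Insert x = 39
Old length odd (9). Middle was index 4 = 12.
New length even (10). New median = avg of two middle elements.
x = 39: 9 elements are < x, 0 elements are > x.
New sorted list: [-12, -8, -3, -2, 12, 14, 15, 18, 22, 39]
New median = 13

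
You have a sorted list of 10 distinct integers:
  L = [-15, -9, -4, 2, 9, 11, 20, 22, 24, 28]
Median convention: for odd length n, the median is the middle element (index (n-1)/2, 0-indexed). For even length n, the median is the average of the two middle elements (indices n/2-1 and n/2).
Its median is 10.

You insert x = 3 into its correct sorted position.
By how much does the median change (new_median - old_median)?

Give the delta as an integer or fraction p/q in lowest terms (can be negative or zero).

Old median = 10
After inserting x = 3: new sorted = [-15, -9, -4, 2, 3, 9, 11, 20, 22, 24, 28]
New median = 9
Delta = 9 - 10 = -1

Answer: -1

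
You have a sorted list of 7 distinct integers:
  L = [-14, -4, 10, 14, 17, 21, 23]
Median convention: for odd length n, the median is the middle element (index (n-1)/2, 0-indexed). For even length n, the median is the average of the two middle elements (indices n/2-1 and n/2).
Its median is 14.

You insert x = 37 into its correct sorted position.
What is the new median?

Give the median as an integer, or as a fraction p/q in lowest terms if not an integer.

Old list (sorted, length 7): [-14, -4, 10, 14, 17, 21, 23]
Old median = 14
Insert x = 37
Old length odd (7). Middle was index 3 = 14.
New length even (8). New median = avg of two middle elements.
x = 37: 7 elements are < x, 0 elements are > x.
New sorted list: [-14, -4, 10, 14, 17, 21, 23, 37]
New median = 31/2

Answer: 31/2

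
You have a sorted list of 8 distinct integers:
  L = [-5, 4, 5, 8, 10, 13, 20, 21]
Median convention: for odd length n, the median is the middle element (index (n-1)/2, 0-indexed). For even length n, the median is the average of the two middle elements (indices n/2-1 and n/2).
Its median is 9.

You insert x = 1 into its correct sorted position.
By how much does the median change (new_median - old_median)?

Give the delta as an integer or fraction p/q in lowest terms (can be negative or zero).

Answer: -1

Derivation:
Old median = 9
After inserting x = 1: new sorted = [-5, 1, 4, 5, 8, 10, 13, 20, 21]
New median = 8
Delta = 8 - 9 = -1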